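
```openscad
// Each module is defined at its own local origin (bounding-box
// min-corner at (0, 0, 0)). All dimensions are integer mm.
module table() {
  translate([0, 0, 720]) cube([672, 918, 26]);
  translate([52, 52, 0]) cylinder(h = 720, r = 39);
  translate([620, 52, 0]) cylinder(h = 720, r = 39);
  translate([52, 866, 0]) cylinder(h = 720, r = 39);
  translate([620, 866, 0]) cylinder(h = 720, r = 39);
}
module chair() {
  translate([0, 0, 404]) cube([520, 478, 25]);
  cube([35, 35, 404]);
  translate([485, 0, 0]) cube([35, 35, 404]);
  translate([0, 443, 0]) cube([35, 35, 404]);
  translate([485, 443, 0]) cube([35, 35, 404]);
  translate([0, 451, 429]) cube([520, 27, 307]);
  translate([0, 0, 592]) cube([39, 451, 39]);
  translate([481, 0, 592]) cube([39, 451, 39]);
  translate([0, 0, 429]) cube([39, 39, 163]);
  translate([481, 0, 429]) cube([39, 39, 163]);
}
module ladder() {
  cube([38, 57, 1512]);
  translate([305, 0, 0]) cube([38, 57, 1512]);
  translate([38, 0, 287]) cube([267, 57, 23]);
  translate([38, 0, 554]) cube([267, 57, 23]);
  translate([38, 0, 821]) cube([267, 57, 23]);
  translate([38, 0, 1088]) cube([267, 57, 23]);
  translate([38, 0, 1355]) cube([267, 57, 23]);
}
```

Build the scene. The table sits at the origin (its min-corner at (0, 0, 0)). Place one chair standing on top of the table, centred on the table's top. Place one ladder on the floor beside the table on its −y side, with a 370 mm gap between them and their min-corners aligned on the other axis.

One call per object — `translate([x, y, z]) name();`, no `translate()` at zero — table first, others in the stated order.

table();
translate([76, 220, 746]) chair();
translate([0, -427, 0]) ladder();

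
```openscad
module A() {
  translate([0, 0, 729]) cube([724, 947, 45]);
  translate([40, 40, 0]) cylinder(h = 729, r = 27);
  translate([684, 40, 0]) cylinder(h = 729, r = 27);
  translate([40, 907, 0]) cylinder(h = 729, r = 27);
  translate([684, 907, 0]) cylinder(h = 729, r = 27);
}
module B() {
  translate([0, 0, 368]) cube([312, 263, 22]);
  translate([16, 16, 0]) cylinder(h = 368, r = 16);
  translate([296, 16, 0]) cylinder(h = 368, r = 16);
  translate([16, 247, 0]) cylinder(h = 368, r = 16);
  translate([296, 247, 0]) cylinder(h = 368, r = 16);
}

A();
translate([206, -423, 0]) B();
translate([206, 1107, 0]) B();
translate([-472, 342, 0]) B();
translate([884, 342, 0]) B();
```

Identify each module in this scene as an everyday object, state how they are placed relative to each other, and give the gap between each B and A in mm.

A is a table. B is a stool. Four stools sit around the table at the −y, +y, −x, +x sides. The gap between each stool and the table is 160 mm.

Each stool's nearest face is 160 mm from the table's bounding box.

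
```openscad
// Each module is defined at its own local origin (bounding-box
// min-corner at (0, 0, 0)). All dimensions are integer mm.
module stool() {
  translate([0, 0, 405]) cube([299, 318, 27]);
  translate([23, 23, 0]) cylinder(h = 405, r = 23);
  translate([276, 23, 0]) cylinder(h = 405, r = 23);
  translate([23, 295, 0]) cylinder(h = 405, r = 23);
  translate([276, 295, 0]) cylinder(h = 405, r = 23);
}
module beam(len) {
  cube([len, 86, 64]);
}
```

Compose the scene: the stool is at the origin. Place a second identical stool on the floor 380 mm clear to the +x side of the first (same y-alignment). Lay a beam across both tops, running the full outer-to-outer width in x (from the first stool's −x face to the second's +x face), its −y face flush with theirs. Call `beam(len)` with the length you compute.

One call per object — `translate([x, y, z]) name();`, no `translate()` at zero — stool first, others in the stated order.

stool();
translate([679, 0, 0]) stool();
translate([0, 0, 432]) beam(978);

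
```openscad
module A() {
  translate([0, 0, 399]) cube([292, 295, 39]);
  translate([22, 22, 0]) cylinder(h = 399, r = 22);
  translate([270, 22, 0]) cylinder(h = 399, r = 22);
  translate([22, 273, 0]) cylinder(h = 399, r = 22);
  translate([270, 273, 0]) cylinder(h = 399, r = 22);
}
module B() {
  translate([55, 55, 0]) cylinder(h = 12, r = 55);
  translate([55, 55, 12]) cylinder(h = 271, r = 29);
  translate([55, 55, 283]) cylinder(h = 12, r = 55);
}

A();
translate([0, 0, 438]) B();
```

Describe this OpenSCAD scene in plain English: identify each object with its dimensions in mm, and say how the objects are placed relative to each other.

A is a four-legged stool. The seat is 292×295 mm, 39 mm thick, top at z = 438 mm. It stands on four round legs, each 44 mm in diameter, from z = 0 to the seat underside, each leg's axis is inset half a diameter from the nearest pair of seat edges (so the leg's bounding box is flush with the corner).

B is a spool: two coaxial disc flanges of radius 55 mm and thickness 12 mm, joined by a core cylinder of radius 29 mm and height 271 mm. The lower flange rests on z = 0 and the three cylinders share a vertical axis.

The spool is on top of the stool.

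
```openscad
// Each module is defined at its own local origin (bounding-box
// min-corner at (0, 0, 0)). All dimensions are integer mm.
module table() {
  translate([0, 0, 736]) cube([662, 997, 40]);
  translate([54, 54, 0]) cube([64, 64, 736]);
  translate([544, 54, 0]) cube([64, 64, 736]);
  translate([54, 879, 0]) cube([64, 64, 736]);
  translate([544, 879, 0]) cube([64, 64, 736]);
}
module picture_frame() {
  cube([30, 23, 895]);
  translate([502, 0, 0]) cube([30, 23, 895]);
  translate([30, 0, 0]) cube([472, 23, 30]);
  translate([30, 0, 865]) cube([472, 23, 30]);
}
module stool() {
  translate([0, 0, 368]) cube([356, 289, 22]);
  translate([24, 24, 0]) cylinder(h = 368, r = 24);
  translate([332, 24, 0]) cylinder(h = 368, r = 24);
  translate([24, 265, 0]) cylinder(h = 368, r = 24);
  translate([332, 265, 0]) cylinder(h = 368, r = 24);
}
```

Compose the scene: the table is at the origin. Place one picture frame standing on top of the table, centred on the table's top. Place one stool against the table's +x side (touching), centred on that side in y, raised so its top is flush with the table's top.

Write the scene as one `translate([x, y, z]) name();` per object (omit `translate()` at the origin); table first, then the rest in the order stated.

table();
translate([65, 487, 776]) picture_frame();
translate([662, 354, 386]) stool();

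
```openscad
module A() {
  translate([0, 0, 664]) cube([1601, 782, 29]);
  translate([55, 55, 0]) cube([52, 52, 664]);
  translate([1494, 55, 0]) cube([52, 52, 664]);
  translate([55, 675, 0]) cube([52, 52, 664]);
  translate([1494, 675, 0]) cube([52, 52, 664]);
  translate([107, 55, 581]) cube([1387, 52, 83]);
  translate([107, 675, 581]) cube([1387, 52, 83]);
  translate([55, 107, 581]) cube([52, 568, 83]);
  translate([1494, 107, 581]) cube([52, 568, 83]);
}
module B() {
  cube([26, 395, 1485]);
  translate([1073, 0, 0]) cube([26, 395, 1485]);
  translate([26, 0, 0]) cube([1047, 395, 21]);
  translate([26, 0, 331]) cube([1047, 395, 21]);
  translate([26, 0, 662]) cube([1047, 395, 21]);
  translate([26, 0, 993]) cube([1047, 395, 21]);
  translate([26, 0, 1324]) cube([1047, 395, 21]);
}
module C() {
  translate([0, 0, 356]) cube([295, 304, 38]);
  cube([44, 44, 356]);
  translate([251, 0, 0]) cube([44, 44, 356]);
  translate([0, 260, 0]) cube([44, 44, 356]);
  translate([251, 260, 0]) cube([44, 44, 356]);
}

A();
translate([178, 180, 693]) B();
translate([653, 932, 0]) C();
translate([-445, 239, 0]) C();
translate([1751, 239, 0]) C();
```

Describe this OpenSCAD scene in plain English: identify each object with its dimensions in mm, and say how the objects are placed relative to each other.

A is a table: top 1601 mm (x) × 782 mm (y), 29 mm thick, upper face at z = 693 mm, on four 52×52 mm square legs, each inset 55 mm from the nearest pair of top edges, running from z = 0 to the bottom of the top. Four apron rails, 52 mm thick and 83 mm tall, run between adjacent legs with their top edges flush with the underside of the top and their outer faces flush with the legs' outer faces.

B is a bookshelf 1099 mm wide overall, 395 mm deep and 1485 mm tall. The two sides are 26 mm thick vertical panels. 5 horizontal shelves of 21 mm thickness span between the inner faces of the sides; the lowest shelf sits on the floor and shelves are stacked with a clear vertical gap of 310 mm between each pair.

C is a four-legged stool. The seat is 295×304 mm, 38 mm thick, top at z = 394 mm. It stands on four square legs, each 44×44 mm in cross-section, from z = 0 to the seat underside, each flush with a corner of the seat.

The bookshelf is on top of the table. Three stools sit around the table at the +y, −x, +x sides.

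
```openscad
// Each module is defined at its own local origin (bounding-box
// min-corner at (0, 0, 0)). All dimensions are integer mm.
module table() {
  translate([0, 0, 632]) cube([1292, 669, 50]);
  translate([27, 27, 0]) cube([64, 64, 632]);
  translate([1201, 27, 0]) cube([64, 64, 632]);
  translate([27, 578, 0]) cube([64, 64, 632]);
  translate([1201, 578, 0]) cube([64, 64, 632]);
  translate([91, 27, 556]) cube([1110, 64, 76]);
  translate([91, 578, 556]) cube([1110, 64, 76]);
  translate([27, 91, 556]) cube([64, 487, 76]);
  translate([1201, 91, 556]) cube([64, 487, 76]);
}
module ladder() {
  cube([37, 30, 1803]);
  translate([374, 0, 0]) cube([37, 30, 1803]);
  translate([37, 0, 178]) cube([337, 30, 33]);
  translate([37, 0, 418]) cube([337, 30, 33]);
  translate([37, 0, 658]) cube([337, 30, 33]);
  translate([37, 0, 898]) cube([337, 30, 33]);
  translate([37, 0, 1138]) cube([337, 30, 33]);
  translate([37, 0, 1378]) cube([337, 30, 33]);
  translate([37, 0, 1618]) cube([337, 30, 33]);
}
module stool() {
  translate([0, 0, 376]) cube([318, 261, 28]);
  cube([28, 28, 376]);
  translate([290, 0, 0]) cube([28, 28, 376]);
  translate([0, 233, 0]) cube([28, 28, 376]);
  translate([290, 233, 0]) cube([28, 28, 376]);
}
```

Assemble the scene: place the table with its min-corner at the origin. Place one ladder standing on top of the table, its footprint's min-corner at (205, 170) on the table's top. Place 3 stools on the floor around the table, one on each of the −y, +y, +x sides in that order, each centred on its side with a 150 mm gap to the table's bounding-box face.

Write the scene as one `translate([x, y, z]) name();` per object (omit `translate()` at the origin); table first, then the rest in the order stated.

table();
translate([205, 170, 682]) ladder();
translate([487, -411, 0]) stool();
translate([487, 819, 0]) stool();
translate([1442, 204, 0]) stool();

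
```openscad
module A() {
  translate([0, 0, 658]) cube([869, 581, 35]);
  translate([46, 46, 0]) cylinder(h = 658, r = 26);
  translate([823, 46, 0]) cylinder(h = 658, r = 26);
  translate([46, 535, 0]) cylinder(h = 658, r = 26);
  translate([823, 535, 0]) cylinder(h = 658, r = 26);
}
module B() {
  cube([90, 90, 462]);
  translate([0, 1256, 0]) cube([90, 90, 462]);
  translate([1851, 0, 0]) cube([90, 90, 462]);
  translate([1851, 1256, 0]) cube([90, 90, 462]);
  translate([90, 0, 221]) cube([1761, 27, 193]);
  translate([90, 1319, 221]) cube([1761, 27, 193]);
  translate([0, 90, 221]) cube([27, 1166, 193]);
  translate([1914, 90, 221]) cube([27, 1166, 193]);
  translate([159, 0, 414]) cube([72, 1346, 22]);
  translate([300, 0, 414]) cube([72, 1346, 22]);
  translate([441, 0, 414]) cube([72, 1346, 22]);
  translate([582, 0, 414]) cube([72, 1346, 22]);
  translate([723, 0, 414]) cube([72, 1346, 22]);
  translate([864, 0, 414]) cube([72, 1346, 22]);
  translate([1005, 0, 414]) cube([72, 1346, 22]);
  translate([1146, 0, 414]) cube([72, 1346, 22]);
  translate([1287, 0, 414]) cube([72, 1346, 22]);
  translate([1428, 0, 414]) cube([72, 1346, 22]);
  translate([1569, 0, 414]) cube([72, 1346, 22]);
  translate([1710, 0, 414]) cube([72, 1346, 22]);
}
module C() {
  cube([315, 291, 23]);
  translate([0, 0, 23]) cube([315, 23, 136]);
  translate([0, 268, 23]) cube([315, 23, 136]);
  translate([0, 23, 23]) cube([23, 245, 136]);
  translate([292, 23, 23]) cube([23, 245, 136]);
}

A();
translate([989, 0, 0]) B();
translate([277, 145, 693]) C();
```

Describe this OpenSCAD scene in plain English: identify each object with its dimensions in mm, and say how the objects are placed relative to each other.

A is a table: top 869 mm (x) × 581 mm (y), 35 mm thick, upper face at z = 693 mm, on four round legs of 52 mm diameter, each leg's bounding box inset 20 mm from the nearest pair of top edges, running from z = 0 to the bottom of the top.

B is a bed frame 1941 mm long (x) by 1346 mm wide (y). Four 90×90 mm corner posts, 462 mm tall, at the corners of the footprint. Four rails of 27 mm thickness and 193 mm height run between adjacent posts with their undersides at z = 221 mm, their outer faces flush with the outside of the frame (the two x-running rails run between the posts' inner faces; the two y-running rails run between the posts' inner faces). 12 slats, each 72 mm wide (x) and 22 mm thick, lie across the top of the two x-running rails, running the full 1346 mm width of the frame in y; the slats are evenly spaced along x between the inner faces of the end posts with equal gaps (rounded down to the nearest mm) at the −x end and between each pair — any rounding remainder accumulates at the +x end.

C is an open storage box with external size 315×291×159 mm and wall thickness 23 mm (the base is also 23 mm thick). The base covers the whole footprint; the four walls stand on the base, with the y-facing walls full-width and the x-facing walls fitting between their inner faces.

The bed frame is on the floor beside the table on its +x side. The open box is on top of the table, centred.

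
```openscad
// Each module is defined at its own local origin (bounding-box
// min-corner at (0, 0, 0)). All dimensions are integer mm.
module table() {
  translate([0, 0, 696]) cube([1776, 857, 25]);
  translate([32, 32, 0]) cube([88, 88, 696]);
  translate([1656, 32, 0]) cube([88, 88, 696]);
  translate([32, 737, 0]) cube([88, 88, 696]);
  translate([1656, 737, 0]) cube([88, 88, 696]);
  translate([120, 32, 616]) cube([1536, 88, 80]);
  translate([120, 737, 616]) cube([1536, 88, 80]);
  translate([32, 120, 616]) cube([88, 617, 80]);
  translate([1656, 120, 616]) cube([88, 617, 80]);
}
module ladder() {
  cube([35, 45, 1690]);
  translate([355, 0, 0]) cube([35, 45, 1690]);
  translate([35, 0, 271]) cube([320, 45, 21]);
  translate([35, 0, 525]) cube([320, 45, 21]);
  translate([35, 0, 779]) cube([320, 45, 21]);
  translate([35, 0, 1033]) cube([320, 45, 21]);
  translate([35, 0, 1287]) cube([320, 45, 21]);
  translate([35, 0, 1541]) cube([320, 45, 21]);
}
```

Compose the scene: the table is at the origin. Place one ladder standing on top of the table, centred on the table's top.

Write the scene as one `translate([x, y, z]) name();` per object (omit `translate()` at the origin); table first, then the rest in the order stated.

table();
translate([693, 406, 721]) ladder();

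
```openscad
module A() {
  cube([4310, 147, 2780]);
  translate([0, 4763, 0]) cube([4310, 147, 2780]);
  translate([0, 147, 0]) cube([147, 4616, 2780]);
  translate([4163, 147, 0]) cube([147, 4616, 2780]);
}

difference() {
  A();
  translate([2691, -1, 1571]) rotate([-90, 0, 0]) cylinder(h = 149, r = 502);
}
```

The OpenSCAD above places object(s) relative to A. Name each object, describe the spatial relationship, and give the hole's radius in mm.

The subtracted cylinder has r = 502 mm.

A is a house frame. The house frame has a circular hole through its front wall. The hole's radius is 502 mm.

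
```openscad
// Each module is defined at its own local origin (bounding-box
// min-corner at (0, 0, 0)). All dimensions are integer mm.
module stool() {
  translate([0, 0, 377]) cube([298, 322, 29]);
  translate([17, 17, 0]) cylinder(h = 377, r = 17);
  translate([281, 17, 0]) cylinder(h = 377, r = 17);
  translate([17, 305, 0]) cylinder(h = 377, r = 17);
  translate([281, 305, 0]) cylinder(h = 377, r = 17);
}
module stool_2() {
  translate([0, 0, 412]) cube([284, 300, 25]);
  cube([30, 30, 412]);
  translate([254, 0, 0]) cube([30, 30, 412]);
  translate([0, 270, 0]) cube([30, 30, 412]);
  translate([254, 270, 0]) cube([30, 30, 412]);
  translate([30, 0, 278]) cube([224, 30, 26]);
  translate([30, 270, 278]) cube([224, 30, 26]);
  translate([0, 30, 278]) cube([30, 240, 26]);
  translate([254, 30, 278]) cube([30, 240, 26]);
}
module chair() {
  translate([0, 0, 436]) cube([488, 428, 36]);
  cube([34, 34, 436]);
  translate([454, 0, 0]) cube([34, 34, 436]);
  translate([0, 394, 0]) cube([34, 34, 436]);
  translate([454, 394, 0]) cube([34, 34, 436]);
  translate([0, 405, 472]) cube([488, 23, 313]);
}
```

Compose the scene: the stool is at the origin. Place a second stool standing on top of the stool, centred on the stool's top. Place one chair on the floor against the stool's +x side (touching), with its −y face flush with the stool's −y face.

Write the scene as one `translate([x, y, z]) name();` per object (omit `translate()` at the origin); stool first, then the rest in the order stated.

stool();
translate([7, 11, 406]) stool_2();
translate([298, 0, 0]) chair();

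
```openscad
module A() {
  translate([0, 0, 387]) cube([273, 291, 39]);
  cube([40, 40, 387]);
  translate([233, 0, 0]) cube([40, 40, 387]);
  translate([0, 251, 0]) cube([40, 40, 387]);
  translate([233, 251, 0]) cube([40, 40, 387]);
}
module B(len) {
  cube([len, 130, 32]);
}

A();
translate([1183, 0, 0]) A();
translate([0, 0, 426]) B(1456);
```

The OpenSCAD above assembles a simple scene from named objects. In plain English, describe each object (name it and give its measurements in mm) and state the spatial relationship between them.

A is a four-legged stool. The seat is 273×291 mm, 39 mm thick, top at z = 426 mm. It stands on four square legs, each 40×40 mm in cross-section, from z = 0 to the seat underside, each flush with a corner of the seat.

B is a rectangular beam 1456 mm long (x), 130 mm deep (y), 32 mm thick (z).

The beam spans the tops of two stools placed 910 mm apart, resting at z = 426 mm.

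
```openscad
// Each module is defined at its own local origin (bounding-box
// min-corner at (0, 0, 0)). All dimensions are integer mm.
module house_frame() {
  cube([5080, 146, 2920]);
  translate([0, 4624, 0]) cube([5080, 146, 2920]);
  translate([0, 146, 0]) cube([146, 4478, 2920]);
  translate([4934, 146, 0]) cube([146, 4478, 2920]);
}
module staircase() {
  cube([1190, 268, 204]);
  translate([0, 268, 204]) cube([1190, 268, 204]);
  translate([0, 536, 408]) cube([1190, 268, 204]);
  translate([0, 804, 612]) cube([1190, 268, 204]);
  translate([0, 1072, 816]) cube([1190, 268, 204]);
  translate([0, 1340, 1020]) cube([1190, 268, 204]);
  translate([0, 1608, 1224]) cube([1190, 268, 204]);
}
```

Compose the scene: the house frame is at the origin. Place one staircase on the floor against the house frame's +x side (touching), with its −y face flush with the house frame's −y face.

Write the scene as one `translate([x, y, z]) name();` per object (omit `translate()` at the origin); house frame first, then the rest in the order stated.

house_frame();
translate([5080, 0, 0]) staircase();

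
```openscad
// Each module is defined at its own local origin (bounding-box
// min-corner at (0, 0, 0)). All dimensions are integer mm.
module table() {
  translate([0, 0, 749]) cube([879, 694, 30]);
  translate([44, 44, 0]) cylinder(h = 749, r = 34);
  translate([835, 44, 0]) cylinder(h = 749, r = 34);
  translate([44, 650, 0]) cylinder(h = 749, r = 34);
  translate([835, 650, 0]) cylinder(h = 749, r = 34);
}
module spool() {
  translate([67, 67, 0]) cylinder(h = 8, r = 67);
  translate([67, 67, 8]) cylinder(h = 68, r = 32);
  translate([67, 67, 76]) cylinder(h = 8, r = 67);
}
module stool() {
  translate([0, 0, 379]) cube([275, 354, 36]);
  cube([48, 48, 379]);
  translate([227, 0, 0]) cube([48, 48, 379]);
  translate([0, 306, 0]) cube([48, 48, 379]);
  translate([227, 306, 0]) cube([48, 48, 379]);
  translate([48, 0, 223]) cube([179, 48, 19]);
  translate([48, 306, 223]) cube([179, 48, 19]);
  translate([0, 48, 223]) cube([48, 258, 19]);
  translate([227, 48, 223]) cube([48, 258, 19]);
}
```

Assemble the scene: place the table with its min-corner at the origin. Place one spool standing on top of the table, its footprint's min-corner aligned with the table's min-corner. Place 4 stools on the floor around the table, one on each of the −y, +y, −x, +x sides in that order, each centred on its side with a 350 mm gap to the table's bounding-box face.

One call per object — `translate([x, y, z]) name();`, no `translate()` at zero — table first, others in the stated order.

table();
translate([0, 0, 779]) spool();
translate([302, -704, 0]) stool();
translate([302, 1044, 0]) stool();
translate([-625, 170, 0]) stool();
translate([1229, 170, 0]) stool();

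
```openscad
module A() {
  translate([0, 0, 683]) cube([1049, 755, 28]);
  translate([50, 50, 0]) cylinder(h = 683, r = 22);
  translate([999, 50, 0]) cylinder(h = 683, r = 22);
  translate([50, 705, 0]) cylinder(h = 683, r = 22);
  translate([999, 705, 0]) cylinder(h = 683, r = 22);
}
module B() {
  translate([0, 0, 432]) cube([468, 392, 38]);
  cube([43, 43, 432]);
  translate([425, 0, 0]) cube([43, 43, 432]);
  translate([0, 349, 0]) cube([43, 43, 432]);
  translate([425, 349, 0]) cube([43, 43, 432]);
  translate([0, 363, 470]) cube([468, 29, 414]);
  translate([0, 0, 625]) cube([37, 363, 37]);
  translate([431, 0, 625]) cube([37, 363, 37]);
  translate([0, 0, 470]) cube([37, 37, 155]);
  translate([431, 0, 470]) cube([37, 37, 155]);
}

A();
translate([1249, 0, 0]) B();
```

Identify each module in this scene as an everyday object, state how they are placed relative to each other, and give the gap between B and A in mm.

A is a table. B is a chair. The chair is on the floor beside the table on its +x side. The gap between the chair and the table is 200 mm.

The chair's nearest face is 200 mm from the table's +x face.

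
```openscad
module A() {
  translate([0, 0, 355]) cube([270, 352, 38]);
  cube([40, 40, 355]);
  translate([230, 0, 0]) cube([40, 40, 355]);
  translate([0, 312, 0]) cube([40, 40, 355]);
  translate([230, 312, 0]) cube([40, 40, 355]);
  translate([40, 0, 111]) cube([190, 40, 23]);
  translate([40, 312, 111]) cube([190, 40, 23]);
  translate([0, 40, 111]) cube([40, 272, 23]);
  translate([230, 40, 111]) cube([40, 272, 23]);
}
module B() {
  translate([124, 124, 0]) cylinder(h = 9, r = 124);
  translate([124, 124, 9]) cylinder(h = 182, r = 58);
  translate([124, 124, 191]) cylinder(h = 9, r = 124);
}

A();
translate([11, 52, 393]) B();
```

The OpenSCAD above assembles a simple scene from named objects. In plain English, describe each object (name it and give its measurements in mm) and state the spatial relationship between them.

A is a four-legged stool. The seat is a 270×352×38 mm slab whose top surface is at z = 393 mm; four square legs, each 40×40 mm in cross-section, run from the floor (z = 0) to the underside of the seat, each flush with a corner of the seat. Four stretchers, 40 mm wide and 23 mm tall, connect adjacent legs with their undersides at z = 111 mm, each running between the inner faces of the legs it joins and aligned with the legs' outer faces on the other axis.

B is a spool: two coaxial disc flanges of radius 124 mm and thickness 9 mm, joined by a core cylinder of radius 58 mm and height 182 mm. The lower flange rests on z = 0 and the three cylinders share a vertical axis.

The spool is on top of the stool, centred.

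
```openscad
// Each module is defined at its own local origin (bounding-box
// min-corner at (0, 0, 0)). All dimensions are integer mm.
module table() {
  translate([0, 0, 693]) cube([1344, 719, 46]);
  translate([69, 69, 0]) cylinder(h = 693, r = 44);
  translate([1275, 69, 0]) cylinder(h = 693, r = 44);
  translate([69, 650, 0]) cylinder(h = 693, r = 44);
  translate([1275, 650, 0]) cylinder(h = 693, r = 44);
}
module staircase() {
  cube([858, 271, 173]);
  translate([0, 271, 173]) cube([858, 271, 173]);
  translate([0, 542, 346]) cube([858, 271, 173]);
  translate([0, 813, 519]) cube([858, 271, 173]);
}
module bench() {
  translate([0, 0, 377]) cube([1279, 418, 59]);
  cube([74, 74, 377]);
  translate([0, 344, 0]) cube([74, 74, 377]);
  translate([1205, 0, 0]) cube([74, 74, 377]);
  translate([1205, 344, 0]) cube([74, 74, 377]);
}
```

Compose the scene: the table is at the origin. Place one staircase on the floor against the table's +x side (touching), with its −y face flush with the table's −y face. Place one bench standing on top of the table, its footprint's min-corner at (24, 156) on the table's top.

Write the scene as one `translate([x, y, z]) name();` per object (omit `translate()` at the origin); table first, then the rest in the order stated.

table();
translate([1344, 0, 0]) staircase();
translate([24, 156, 739]) bench();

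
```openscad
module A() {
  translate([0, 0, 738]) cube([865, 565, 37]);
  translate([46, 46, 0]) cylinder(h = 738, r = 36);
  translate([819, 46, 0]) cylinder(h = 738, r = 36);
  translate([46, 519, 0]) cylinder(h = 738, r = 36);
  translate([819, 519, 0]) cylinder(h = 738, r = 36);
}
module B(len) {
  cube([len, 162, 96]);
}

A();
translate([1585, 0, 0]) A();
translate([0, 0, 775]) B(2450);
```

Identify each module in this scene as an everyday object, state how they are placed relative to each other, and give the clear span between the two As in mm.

A is a table. B is a beam. A beam spans the tops of two tables. The clear span between the two tables is 720 mm.

Second table starts at x = 1585; first ends at x = 865; clear span = 1585 − 865 = 720 mm.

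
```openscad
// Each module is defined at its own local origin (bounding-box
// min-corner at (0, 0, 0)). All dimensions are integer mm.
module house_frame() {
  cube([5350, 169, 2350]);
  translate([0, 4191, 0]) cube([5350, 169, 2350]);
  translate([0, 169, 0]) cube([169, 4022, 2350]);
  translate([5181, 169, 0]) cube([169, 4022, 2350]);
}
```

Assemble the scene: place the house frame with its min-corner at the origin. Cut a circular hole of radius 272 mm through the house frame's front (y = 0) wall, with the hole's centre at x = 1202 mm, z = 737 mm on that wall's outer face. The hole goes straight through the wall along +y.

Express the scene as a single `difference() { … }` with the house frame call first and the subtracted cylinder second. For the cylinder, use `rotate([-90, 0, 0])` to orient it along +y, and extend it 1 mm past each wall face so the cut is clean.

difference() {
  house_frame();
  translate([1202, -1, 737]) rotate([-90, 0, 0]) cylinder(h = 171, r = 272);
}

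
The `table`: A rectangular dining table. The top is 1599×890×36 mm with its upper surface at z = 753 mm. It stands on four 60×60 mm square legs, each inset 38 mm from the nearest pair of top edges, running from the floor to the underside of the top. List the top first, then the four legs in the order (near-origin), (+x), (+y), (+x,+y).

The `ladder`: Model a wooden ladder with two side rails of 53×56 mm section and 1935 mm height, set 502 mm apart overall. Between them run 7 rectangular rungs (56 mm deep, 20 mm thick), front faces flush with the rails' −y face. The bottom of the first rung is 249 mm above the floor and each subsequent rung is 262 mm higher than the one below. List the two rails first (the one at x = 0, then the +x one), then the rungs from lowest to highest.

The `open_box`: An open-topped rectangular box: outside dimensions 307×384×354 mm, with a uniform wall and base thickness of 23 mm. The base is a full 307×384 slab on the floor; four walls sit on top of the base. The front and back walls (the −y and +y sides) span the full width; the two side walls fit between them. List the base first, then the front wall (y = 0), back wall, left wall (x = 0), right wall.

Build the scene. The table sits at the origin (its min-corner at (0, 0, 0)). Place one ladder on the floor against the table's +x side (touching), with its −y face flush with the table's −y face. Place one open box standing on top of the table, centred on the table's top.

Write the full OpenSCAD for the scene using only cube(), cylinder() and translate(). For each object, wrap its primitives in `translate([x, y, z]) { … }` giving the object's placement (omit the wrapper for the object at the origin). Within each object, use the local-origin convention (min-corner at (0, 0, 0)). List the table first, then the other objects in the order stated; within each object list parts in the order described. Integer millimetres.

translate([0, 0, 717]) cube([1599, 890, 36]);
translate([38, 38, 0]) cube([60, 60, 717]);
translate([1501, 38, 0]) cube([60, 60, 717]);
translate([38, 792, 0]) cube([60, 60, 717]);
translate([1501, 792, 0]) cube([60, 60, 717]);
translate([1599, 0, 0]) {
  cube([53, 56, 1935]);
  translate([449, 0, 0]) cube([53, 56, 1935]);
  translate([53, 0, 249]) cube([396, 56, 20]);
  translate([53, 0, 511]) cube([396, 56, 20]);
  translate([53, 0, 773]) cube([396, 56, 20]);
  translate([53, 0, 1035]) cube([396, 56, 20]);
  translate([53, 0, 1297]) cube([396, 56, 20]);
  translate([53, 0, 1559]) cube([396, 56, 20]);
  translate([53, 0, 1821]) cube([396, 56, 20]);
}
translate([646, 253, 753]) {
  cube([307, 384, 23]);
  translate([0, 0, 23]) cube([307, 23, 331]);
  translate([0, 361, 23]) cube([307, 23, 331]);
  translate([0, 23, 23]) cube([23, 338, 331]);
  translate([284, 23, 23]) cube([23, 338, 331]);
}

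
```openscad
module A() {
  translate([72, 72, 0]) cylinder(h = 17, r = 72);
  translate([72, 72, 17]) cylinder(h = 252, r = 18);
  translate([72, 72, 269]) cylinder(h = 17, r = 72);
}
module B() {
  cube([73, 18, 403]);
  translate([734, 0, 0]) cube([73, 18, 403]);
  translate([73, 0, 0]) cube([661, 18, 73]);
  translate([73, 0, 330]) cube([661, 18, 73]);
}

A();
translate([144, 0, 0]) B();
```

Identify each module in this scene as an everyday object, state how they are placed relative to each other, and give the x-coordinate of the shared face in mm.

The spool's +x face and the picture frame's −x face are both at x = 144 mm.

A is a spool. B is a picture frame. The picture frame is against the spool's +x side, with their −y faces flush. The x-coordinate of the shared face is 144 mm.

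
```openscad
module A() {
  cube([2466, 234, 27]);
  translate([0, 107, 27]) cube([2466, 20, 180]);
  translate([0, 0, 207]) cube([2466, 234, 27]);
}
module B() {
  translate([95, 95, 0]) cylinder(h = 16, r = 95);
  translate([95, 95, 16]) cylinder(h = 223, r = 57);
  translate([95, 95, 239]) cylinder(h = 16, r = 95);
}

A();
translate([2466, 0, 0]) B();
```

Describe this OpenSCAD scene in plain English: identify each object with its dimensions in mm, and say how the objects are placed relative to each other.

A is an I-beam lying along x, 2466 mm long. Overall section height 234 mm. Two flanges 234 mm wide (y) and 27 mm thick, one on the floor and one at the top; a web 20 mm thick runs between them, centred on the flange width.

B is a spool: two coaxial disc flanges of radius 95 mm and thickness 16 mm, joined by a core cylinder of radius 57 mm and height 223 mm. The lower flange rests on z = 0 and the three cylinders share a vertical axis.

The spool is against the I-beam's +x side, with their −y faces flush.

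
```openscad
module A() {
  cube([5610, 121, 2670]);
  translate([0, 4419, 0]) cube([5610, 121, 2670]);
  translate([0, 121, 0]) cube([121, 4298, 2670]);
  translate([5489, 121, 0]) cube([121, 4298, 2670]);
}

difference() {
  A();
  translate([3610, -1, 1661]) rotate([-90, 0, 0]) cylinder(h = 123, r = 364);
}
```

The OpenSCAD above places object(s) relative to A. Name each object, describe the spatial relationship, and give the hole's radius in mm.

The subtracted cylinder has r = 364 mm.

A is a house frame. The house frame has a circular hole through its front wall. The hole's radius is 364 mm.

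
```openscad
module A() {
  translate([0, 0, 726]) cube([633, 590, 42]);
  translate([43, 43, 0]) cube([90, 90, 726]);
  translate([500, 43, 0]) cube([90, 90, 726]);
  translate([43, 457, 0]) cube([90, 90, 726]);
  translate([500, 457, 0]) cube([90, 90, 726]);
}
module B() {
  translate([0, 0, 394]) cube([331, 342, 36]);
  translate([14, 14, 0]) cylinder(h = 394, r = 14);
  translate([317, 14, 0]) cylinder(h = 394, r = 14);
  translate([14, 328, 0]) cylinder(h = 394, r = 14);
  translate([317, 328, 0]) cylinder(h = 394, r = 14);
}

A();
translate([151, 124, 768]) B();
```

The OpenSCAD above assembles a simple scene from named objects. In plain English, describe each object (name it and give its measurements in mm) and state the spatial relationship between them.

A is a table: top 633 mm (x) × 590 mm (y), 42 mm thick, upper face at z = 768 mm, on four 90×90 mm square legs, each inset 43 mm from the nearest pair of top edges, running from z = 0 to the bottom of the top.

B is a four-legged stool. The seat is 331×342 mm, 36 mm thick, top at z = 430 mm. It stands on four round legs, each 28 mm in diameter, from z = 0 to the seat underside, each leg's axis is inset half a diameter from the nearest pair of seat edges (so the leg's bounding box is flush with the corner).

The stool is on top of the table, centred.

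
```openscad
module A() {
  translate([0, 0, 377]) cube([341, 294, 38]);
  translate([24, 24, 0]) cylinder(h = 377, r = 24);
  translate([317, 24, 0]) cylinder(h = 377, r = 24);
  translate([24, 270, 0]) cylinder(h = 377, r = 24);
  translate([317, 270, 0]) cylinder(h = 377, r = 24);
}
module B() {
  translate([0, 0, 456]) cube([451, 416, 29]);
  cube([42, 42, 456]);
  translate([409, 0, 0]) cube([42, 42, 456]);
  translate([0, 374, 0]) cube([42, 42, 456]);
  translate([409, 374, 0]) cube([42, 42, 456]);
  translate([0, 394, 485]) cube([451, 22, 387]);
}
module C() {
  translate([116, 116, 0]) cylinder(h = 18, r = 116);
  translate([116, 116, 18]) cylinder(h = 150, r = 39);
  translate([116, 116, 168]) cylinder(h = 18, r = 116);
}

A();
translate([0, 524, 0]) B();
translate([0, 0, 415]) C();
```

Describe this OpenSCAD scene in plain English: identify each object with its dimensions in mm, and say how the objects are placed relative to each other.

A is a four-legged stool. The seat is 341×294 mm, 38 mm thick, top at z = 415 mm. It stands on four round legs, each 48 mm in diameter, from z = 0 to the seat underside, each leg's axis is inset half a diameter from the nearest pair of seat edges (so the leg's bounding box is flush with the corner).

B is a chair. The seat is a 451×416×29 mm slab with its top at z = 485 mm, on four 42×42 mm corner legs (flush with the seat edges, standing on z = 0). A flat backrest 22 mm thick, 387 mm tall, spans the full seat width and rises from the seat top along its +y edge, rear face flush with the rear of the seat.

C is a spool: two coaxial disc flanges of radius 116 mm and thickness 18 mm, joined by a core cylinder of radius 39 mm and height 150 mm. The lower flange rests on z = 0 and the three cylinders share a vertical axis.

The chair is on the floor beside the stool on its +y side. The spool is on top of the stool.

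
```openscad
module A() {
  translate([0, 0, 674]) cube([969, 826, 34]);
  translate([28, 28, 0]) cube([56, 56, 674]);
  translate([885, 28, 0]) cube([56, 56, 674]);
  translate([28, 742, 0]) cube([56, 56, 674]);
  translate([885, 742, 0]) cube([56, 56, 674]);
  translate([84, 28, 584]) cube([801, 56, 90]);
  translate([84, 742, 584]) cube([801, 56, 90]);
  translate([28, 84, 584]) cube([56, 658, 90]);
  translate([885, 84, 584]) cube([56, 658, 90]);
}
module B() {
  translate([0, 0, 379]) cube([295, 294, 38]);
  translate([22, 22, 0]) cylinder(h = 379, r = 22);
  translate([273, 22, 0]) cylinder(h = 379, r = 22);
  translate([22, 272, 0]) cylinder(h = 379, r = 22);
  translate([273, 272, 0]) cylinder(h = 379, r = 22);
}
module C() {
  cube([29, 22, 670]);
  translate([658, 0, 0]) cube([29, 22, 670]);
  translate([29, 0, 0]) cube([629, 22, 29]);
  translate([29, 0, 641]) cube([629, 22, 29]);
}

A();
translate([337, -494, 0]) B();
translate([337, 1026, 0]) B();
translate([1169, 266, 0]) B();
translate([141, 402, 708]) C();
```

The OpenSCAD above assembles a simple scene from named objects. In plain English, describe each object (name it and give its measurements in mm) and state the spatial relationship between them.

A is a rectangular dining table. The top is 969×826×34 mm with its upper surface at z = 708 mm. It stands on four 56×56 mm square legs, each inset 28 mm from the nearest pair of top edges, running from the floor to the underside of the top. Four apron rails, 56 mm thick and 90 mm tall, run between adjacent legs with their top edges flush with the underside of the top and their outer faces flush with the legs' outer faces.

B is a four-legged stool. The seat is 295×294 mm, 38 mm thick, top at z = 417 mm. It stands on four round legs, each 44 mm in diameter, from z = 0 to the seat underside, each leg's axis is inset half a diameter from the nearest pair of seat edges (so the leg's bounding box is flush with the corner).

C is a rectangular picture frame lying in the x–z plane (depth along y). The opening is 629 mm wide (x) by 612 mm tall (z), surrounded by a border 29 mm wide on all four sides. The frame is 22 mm deep and is made of two full-height vertical stiles with two horizontal rails fitted between them.

Three stools sit around the table at the −y, +y, +x sides. The picture frame is on top of the table, centred.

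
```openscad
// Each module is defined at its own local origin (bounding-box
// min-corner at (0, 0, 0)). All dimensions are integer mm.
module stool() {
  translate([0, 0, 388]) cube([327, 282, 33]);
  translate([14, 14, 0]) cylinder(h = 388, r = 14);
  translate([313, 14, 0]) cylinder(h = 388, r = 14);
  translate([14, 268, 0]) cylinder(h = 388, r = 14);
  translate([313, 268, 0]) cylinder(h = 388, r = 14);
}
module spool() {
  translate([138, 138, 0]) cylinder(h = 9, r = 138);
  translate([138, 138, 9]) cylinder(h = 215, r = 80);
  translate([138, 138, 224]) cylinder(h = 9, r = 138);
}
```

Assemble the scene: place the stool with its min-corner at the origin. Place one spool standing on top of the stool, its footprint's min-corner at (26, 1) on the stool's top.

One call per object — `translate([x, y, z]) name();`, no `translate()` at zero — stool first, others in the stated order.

stool();
translate([26, 1, 421]) spool();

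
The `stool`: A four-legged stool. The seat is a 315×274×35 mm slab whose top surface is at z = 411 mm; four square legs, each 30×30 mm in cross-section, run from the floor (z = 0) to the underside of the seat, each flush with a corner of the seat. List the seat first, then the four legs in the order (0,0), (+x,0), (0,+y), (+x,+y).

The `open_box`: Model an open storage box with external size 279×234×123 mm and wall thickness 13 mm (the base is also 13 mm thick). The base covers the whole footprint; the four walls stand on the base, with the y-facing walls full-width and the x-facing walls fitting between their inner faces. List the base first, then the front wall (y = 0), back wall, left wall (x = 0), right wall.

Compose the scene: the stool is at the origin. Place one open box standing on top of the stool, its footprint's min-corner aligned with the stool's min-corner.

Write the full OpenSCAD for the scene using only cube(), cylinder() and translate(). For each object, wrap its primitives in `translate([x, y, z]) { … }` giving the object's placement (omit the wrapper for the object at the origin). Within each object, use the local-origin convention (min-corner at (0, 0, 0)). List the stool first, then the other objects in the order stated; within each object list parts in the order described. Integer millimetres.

translate([0, 0, 376]) cube([315, 274, 35]);
cube([30, 30, 376]);
translate([285, 0, 0]) cube([30, 30, 376]);
translate([0, 244, 0]) cube([30, 30, 376]);
translate([285, 244, 0]) cube([30, 30, 376]);
translate([0, 0, 411]) {
  cube([279, 234, 13]);
  translate([0, 0, 13]) cube([279, 13, 110]);
  translate([0, 221, 13]) cube([279, 13, 110]);
  translate([0, 13, 13]) cube([13, 208, 110]);
  translate([266, 13, 13]) cube([13, 208, 110]);
}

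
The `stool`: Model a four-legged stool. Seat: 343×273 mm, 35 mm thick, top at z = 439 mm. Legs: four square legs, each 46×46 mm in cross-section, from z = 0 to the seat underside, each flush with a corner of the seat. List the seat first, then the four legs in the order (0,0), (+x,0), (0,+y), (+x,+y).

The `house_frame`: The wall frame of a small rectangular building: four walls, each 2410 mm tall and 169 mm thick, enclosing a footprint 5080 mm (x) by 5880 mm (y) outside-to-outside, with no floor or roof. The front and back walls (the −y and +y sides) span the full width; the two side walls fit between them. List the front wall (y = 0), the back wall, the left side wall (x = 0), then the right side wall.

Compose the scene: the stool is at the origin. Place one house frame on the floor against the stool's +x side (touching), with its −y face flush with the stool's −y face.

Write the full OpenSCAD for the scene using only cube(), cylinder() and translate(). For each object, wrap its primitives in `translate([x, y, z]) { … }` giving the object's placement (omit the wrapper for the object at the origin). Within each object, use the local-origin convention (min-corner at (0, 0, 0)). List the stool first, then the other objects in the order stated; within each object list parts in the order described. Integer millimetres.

translate([0, 0, 404]) cube([343, 273, 35]);
cube([46, 46, 404]);
translate([297, 0, 0]) cube([46, 46, 404]);
translate([0, 227, 0]) cube([46, 46, 404]);
translate([297, 227, 0]) cube([46, 46, 404]);
translate([343, 0, 0]) {
  cube([5080, 169, 2410]);
  translate([0, 5711, 0]) cube([5080, 169, 2410]);
  translate([0, 169, 0]) cube([169, 5542, 2410]);
  translate([4911, 169, 0]) cube([169, 5542, 2410]);
}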